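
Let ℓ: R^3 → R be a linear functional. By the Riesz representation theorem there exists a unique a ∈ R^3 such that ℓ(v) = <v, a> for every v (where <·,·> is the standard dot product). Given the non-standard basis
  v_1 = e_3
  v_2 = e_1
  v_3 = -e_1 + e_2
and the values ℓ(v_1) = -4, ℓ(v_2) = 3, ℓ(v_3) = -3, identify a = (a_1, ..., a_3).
a = (3, 0, -4)

Write a = (a_1, ..., a_3) in the standard basis. For each basis vector v_i, ℓ(v_i) = <v_i, a> is a linear equation in the a_j's. Collect the n equations into a matrix system V a = ℓ, where row i of V is v_i (expressed in the standard basis). Since V is invertible (lower-triangular with 1s on the diagonal, up to permutation), solve by back-substitution:
  V =
[[0, 0, 1],
 [1, 0, 0],
 [-1, 1, 0]]
  V a = (-4, 3, -3)
Solving gives a = (3, 0, -4).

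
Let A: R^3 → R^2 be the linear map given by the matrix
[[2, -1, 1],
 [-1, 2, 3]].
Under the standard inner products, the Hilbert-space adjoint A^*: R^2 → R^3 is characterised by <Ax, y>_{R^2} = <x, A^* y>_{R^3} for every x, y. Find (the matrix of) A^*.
A^* = A^T =
[[2, -1],
 [-1, 2],
 [1, 3]]

For real matrices with standard dot products, the defining identity <Ax, y> = <x, A^* y> gives (Ax)^T y = x^T (A^*) y, i.e. x^T A^T y = x^T (A^*) y. Since this holds for all x, y, we must have A^* = A^T. Therefore
A^* =
[[2, -1],
 [-1, 2],
 [1, 3]].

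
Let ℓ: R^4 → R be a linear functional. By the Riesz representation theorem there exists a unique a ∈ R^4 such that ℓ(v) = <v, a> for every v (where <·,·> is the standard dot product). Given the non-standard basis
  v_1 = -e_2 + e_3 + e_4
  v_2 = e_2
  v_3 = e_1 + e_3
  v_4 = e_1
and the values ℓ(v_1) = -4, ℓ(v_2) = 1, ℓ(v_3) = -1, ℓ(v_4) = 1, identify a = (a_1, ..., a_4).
a = (1, 1, -2, -1)

Write a = (a_1, ..., a_4) in the standard basis. For each basis vector v_i, ℓ(v_i) = <v_i, a> is a linear equation in the a_j's. Collect the n equations into a matrix system V a = ℓ, where row i of V is v_i (expressed in the standard basis). Since V is invertible (lower-triangular with 1s on the diagonal, up to permutation), solve by back-substitution:
  V =
[[0, -1, 1, 1],
 [0, 1, 0, 0],
 [1, 0, 1, 0],
 [1, 0, 0, 0]]
  V a = (-4, 1, -1, 1)
Solving gives a = (1, 1, -2, -1).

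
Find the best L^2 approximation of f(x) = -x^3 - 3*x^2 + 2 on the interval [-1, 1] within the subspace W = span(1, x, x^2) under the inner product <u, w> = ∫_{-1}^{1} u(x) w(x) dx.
g(x) = -3*x^2 - 3*x/5 + 2

The best approximation g ∈ W is the orthogonal projection of f onto W. Writing g = a_0 + a_1 x + a_2 x^2, the coefficients solve the normal equations G · a = b where
  G_{ij} = <φ_i, φ_j> and b_i = <f, φ_i>, with φ_0 = 1, φ_1 = x, φ_2 = x^2.
G =
  [2, 0, 2/3]
  [0, 2/3, 0]
  [2/3, 0, 2/5],
b = (2, -2/5, 2/15).
Solving gives a_0 = 2, a_1 = -3/5, a_2 = -3, so
  g(x) = -3*x^2 - 3*x/5 + 2.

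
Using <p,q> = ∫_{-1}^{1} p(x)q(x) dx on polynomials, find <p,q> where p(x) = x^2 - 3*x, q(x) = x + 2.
<p,q> = -2/3

Expand the product: p(x)·q(x) = x^3 - x^2 - 6*x.
∫_{-1}^{1} of each monomial x^k gives [2/(k+1) if k even, 0 if k odd]. Integrating term-by-term (or equivalently evaluating the antiderivative F(x) = x^4/4 - x^3/3 - 3*x^2 at the endpoints):
  F(1) − F(−1) = -37/12 − (-29/12) = -2/3.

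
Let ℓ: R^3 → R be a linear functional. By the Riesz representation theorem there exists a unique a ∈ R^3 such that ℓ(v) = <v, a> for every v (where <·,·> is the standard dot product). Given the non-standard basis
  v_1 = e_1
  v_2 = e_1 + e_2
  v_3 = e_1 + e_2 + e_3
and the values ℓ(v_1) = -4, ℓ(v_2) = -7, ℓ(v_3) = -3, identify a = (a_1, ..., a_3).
a = (-4, -3, 4)

Write a = (a_1, ..., a_3) in the standard basis. For each basis vector v_i, ℓ(v_i) = <v_i, a> is a linear equation in the a_j's. Collect the n equations into a matrix system V a = ℓ, where row i of V is v_i (expressed in the standard basis). Since V is invertible (lower-triangular with 1s on the diagonal, up to permutation), solve by back-substitution:
  V =
[[1, 0, 0],
 [1, 1, 0],
 [1, 1, 1]]
  V a = (-4, -7, -3)
Solving gives a = (-4, -3, 4).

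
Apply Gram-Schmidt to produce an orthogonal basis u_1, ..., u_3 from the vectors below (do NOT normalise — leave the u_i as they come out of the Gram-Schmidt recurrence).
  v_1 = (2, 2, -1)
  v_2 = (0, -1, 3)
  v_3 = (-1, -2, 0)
Orthogonal basis:
  u_1 = (2, 2, -1)
  u_2 = (10/9, 1/9, 22/9)
  u_3 = (7/13, -42/65, -14/65)

Apply the Gram-Schmidt recurrence
  u_1 = v_1
  u_i = v_i − Σ_{j<i} ((v_i · u_j) / (u_j · u_j)) · u_j.

Step by step this gives:
  u_1 = (2, 2, -1)
  u_2 = (10/9, 1/9, 22/9)
  u_3 = (7/13, -42/65, -14/65)

Orthogonality check:
  u_2 · u_1 = 0 (should be 0)
  u_3 · u_1 = 0 (should be 0)
  u_3 · u_2 = 0 (should be 0)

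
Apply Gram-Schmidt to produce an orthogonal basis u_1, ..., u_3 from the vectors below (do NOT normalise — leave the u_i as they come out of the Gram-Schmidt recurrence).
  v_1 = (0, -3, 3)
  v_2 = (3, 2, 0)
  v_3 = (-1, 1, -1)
Orthogonal basis:
  u_1 = (0, -3, 3)
  u_2 = (3, 1, 1)
  u_3 = (-2/11, 3/11, 3/11)

Apply the Gram-Schmidt recurrence
  u_1 = v_1
  u_i = v_i − Σ_{j<i} ((v_i · u_j) / (u_j · u_j)) · u_j.

Step by step this gives:
  u_1 = (0, -3, 3)
  u_2 = (3, 1, 1)
  u_3 = (-2/11, 3/11, 3/11)

Orthogonality check:
  u_2 · u_1 = 0 (should be 0)
  u_3 · u_1 = 0 (should be 0)
  u_3 · u_2 = 0 (should be 0)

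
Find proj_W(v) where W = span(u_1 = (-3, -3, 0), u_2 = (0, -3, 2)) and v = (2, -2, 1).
proj_W(v) = (24/17, -24/17, 32/17)

Set up U = [u_1 | ... | u_2] ∈ R^(3×2). The projector onto W = col(U) is P = U (U^T U)^(-1) U^T.
Compute U^T U =
  [18, 9]
  [9, 13],
and U^T v = (0, 8).
Solve U^T U · c = U^T v for the coefficients: c = (-8/17, 16/17). The projection is proj_W(v) = U c.
Check: (v - proj_W(v)) · u_1 = 0  (should be 0).
Check: (v - proj_W(v)) · u_2 = 0  (should be 0).
Result: proj_W(v) = (24/17, -24/17, 32/17).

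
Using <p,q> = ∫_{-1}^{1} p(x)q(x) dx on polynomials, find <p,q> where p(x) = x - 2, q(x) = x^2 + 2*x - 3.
<p,q> = 12

Expand the product: p(x)·q(x) = x^3 - 7*x + 6.
∫_{-1}^{1} of each monomial x^k gives [2/(k+1) if k even, 0 if k odd]. Integrating term-by-term (or equivalently evaluating the antiderivative F(x) = x^4/4 - 7*x^2/2 + 6*x at the endpoints):
  F(1) − F(−1) = 11/4 − (-37/4) = 12.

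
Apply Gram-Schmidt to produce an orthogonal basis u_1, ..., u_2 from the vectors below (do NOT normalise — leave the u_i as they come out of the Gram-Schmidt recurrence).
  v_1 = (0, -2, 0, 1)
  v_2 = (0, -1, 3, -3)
Orthogonal basis:
  u_1 = (0, -2, 0, 1)
  u_2 = (0, -7/5, 3, -14/5)

Apply the Gram-Schmidt recurrence
  u_1 = v_1
  u_i = v_i − Σ_{j<i} ((v_i · u_j) / (u_j · u_j)) · u_j.

Step by step this gives:
  u_1 = (0, -2, 0, 1)
  u_2 = (0, -7/5, 3, -14/5)

Orthogonality check:
  u_2 · u_1 = 0 (should be 0)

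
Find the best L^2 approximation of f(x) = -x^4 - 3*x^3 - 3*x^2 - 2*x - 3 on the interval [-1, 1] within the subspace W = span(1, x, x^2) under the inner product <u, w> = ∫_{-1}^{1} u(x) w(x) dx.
g(x) = -27*x^2/7 - 19*x/5 - 102/35

The best approximation g ∈ W is the orthogonal projection of f onto W. Writing g = a_0 + a_1 x + a_2 x^2, the coefficients solve the normal equations G · a = b where
  G_{ij} = <φ_i, φ_j> and b_i = <f, φ_i>, with φ_0 = 1, φ_1 = x, φ_2 = x^2.
G =
  [2, 0, 2/3]
  [0, 2/3, 0]
  [2/3, 0, 2/5],
b = (-42/5, -38/15, -122/35).
Solving gives a_0 = -102/35, a_1 = -19/5, a_2 = -27/7, so
  g(x) = -27*x^2/7 - 19*x/5 - 102/35.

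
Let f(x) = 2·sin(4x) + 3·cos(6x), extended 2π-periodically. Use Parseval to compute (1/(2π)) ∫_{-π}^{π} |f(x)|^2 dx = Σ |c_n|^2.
Σ |c_n|^2 = 13/2

Expand |f|^2 and use orthogonality of {sin(nx), cos(mx)} on [-π, π]:
  ∫_{-π}^{π} sin(nx)^2 dx = π, ∫ cos(mx)^2 dx = π, and cross terms integrate to 0.
So ∫_{-π}^{π} f(x)^2 dx = 2^2 · π + 3^2 · π = (4 + 9)π.
Divide by 2π: (4 + 9)/2 = 13/2.
By Parseval, this equals Σ |c_n|^2.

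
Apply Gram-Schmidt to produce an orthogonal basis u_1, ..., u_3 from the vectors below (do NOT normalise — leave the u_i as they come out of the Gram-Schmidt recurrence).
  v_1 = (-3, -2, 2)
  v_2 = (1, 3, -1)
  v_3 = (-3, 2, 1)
Orthogonal basis:
  u_1 = (-3, -2, 2)
  u_2 = (-16/17, 29/17, 5/17)
  u_3 = (-2/11, -1/22, -7/22)

Apply the Gram-Schmidt recurrence
  u_1 = v_1
  u_i = v_i − Σ_{j<i} ((v_i · u_j) / (u_j · u_j)) · u_j.

Step by step this gives:
  u_1 = (-3, -2, 2)
  u_2 = (-16/17, 29/17, 5/17)
  u_3 = (-2/11, -1/22, -7/22)

Orthogonality check:
  u_2 · u_1 = 0 (should be 0)
  u_3 · u_1 = 0 (should be 0)
  u_3 · u_2 = 0 (should be 0)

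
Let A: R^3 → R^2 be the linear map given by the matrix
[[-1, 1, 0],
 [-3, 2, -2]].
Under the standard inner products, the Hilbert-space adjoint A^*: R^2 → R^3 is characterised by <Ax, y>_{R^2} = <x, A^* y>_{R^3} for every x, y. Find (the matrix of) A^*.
A^* = A^T =
[[-1, -3],
 [1, 2],
 [0, -2]]

For real matrices with standard dot products, the defining identity <Ax, y> = <x, A^* y> gives (Ax)^T y = x^T (A^*) y, i.e. x^T A^T y = x^T (A^*) y. Since this holds for all x, y, we must have A^* = A^T. Therefore
A^* =
[[-1, -3],
 [1, 2],
 [0, -2]].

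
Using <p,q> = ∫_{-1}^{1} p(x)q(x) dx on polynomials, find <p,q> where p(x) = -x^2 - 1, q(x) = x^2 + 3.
<p,q> = -136/15

Expand the product: p(x)·q(x) = -x^4 - 4*x^2 - 3.
∫_{-1}^{1} of each monomial x^k gives [2/(k+1) if k even, 0 if k odd]. Integrating term-by-term (or equivalently evaluating the antiderivative F(x) = -x^5/5 - 4*x^3/3 - 3*x at the endpoints):
  F(1) − F(−1) = -68/15 − (68/15) = -136/15.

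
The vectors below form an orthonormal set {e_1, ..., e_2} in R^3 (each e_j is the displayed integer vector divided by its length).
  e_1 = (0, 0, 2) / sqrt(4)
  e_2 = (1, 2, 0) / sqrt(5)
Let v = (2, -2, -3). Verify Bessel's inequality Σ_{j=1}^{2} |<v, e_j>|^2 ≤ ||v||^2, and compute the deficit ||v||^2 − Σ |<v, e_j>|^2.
Σ |<v, e_j>|^2 = 49/5; ||v||^2 = 17; deficit = 36/5

Write each e_j = u_j / sqrt(<u_j, u_j>) where u_j is the displayed integer vector. Then <v, e_j> = <v, u_j> / sqrt(<u_j, u_j>), so |<v, e_j>|^2 = <v, u_j>^2 / <u_j, u_j>.
Coefficients: <v, e_1> = -6/sqrt(4), <v, e_2> = -2/sqrt(5).
Square and sum: Σ |<v, e_j>|^2 = 49/5.
Compute ||v||^2 = v·v = 17.
Deficit = 17 − 49/5 = 36/5 ≥ 0, confirming Bessel's inequality. (The deficit equals ||v − Σ <v,e_j> e_j||^2, the squared distance from v to span{e_j}.)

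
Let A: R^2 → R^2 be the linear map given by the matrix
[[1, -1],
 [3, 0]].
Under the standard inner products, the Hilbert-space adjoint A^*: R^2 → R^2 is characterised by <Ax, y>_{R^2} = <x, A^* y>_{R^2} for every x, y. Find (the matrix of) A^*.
A^* = A^T =
[[1, 3],
 [-1, 0]]

For real matrices with standard dot products, the defining identity <Ax, y> = <x, A^* y> gives (Ax)^T y = x^T (A^*) y, i.e. x^T A^T y = x^T (A^*) y. Since this holds for all x, y, we must have A^* = A^T. Therefore
A^* =
[[1, 3],
 [-1, 0]].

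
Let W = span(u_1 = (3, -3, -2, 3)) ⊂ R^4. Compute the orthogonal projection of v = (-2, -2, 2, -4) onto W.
proj_W(v) = (-48/31, 48/31, 32/31, -48/31)

Set up U = [u_1 | ... | u_1] ∈ R^(4×1). The projector onto W = col(U) is P = U (U^T U)^(-1) U^T.
Compute U^T U =
  [31],
and U^T v = (-16).
Solve U^T U · c = U^T v for the coefficients: c = (-16/31). The projection is proj_W(v) = U c.
Check: (v - proj_W(v)) · u_1 = 0  (should be 0).
Result: proj_W(v) = (-48/31, 48/31, 32/31, -48/31).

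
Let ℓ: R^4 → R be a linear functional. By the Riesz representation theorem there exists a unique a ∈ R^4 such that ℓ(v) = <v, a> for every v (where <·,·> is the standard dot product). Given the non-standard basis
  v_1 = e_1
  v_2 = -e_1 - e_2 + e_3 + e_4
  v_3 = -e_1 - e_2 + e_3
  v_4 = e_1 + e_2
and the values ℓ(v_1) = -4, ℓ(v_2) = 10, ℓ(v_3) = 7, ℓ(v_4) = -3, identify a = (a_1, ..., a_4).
a = (-4, 1, 4, 3)

Write a = (a_1, ..., a_4) in the standard basis. For each basis vector v_i, ℓ(v_i) = <v_i, a> is a linear equation in the a_j's. Collect the n equations into a matrix system V a = ℓ, where row i of V is v_i (expressed in the standard basis). Since V is invertible (lower-triangular with 1s on the diagonal, up to permutation), solve by back-substitution:
  V =
[[1, 0, 0, 0],
 [-1, -1, 1, 1],
 [-1, -1, 1, 0],
 [1, 1, 0, 0]]
  V a = (-4, 10, 7, -3)
Solving gives a = (-4, 1, 4, 3).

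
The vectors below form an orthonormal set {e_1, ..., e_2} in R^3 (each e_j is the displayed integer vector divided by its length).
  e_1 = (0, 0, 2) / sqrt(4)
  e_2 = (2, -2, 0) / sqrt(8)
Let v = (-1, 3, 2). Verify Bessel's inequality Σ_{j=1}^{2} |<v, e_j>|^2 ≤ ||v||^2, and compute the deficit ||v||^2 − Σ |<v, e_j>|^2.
Σ |<v, e_j>|^2 = 12; ||v||^2 = 14; deficit = 2

Write each e_j = u_j / sqrt(<u_j, u_j>) where u_j is the displayed integer vector. Then <v, e_j> = <v, u_j> / sqrt(<u_j, u_j>), so |<v, e_j>|^2 = <v, u_j>^2 / <u_j, u_j>.
Coefficients: <v, e_1> = 4/sqrt(4), <v, e_2> = -8/sqrt(8).
Square and sum: Σ |<v, e_j>|^2 = 12.
Compute ||v||^2 = v·v = 14.
Deficit = 14 − 12 = 2 ≥ 0, confirming Bessel's inequality. (The deficit equals ||v − Σ <v,e_j> e_j||^2, the squared distance from v to span{e_j}.)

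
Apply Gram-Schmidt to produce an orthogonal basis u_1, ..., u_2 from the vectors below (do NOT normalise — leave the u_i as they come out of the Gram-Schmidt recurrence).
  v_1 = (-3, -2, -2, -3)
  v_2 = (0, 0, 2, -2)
Orthogonal basis:
  u_1 = (-3, -2, -2, -3)
  u_2 = (3/13, 2/13, 28/13, -23/13)

Apply the Gram-Schmidt recurrence
  u_1 = v_1
  u_i = v_i − Σ_{j<i} ((v_i · u_j) / (u_j · u_j)) · u_j.

Step by step this gives:
  u_1 = (-3, -2, -2, -3)
  u_2 = (3/13, 2/13, 28/13, -23/13)

Orthogonality check:
  u_2 · u_1 = 0 (should be 0)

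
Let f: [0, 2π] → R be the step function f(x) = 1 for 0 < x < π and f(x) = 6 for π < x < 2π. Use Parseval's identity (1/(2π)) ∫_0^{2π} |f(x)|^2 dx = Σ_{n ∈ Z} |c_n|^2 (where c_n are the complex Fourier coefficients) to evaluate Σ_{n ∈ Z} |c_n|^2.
Σ |c_n|^2 = 37/2

Parseval equates the L^2 energy of f (normalised by 1/(2π)) with the ℓ^2 sum of its Fourier coefficients: (1/(2π)) ∫_0^{2π} |f|^2 = Σ |c_n|^2.
Compute the left side: (1/(2π)) [∫_0^π 1^2 dx + ∫_π^{2π} 6^2 dx] = (1/(2π)) · (1π + 36π) = (1 + 36)/2 = 37/2.
So Σ_{n ∈ Z} |c_n|^2 = 37/2.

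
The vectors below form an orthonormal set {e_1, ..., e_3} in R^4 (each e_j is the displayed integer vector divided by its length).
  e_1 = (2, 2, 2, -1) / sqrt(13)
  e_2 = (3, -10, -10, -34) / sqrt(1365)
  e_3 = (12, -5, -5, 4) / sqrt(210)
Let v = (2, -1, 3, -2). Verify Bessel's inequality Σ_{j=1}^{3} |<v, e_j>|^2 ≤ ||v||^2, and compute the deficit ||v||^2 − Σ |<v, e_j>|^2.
Σ |<v, e_j>|^2 = 10; ||v||^2 = 18; deficit = 8

Write each e_j = u_j / sqrt(<u_j, u_j>) where u_j is the displayed integer vector. Then <v, e_j> = <v, u_j> / sqrt(<u_j, u_j>), so |<v, e_j>|^2 = <v, u_j>^2 / <u_j, u_j>.
Coefficients: <v, e_1> = 10/sqrt(13), <v, e_2> = 54/sqrt(1365), <v, e_3> = 6/sqrt(210).
Square and sum: Σ |<v, e_j>|^2 = 10.
Compute ||v||^2 = v·v = 18.
Deficit = 18 − 10 = 8 ≥ 0, confirming Bessel's inequality. (The deficit equals ||v − Σ <v,e_j> e_j||^2, the squared distance from v to span{e_j}.)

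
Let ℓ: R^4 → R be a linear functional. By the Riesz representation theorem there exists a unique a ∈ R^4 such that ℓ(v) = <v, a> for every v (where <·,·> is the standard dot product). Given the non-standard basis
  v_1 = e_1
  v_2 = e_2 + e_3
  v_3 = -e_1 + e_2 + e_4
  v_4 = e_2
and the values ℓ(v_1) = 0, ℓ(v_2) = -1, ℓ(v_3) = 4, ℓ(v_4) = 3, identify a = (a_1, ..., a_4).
a = (0, 3, -4, 1)

Write a = (a_1, ..., a_4) in the standard basis. For each basis vector v_i, ℓ(v_i) = <v_i, a> is a linear equation in the a_j's. Collect the n equations into a matrix system V a = ℓ, where row i of V is v_i (expressed in the standard basis). Since V is invertible (lower-triangular with 1s on the diagonal, up to permutation), solve by back-substitution:
  V =
[[1, 0, 0, 0],
 [0, 1, 1, 0],
 [-1, 1, 0, 1],
 [0, 1, 0, 0]]
  V a = (0, -1, 4, 3)
Solving gives a = (0, 3, -4, 1).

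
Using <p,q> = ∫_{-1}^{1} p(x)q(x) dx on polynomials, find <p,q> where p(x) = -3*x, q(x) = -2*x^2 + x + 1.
<p,q> = -2

Expand the product: p(x)·q(x) = 6*x^3 - 3*x^2 - 3*x.
∫_{-1}^{1} of each monomial x^k gives [2/(k+1) if k even, 0 if k odd]. Integrating term-by-term (or equivalently evaluating the antiderivative F(x) = 3*x^4/2 - x^3 - 3*x^2/2 at the endpoints):
  F(1) − F(−1) = -1 − (1) = -2.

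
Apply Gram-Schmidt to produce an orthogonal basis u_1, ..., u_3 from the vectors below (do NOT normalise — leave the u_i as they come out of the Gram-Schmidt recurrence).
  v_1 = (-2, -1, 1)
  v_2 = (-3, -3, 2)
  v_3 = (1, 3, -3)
Orthogonal basis:
  u_1 = (-2, -1, 1)
  u_2 = (2/3, -7/6, 1/6)
  u_3 = (-5/11, -5/11, -15/11)

Apply the Gram-Schmidt recurrence
  u_1 = v_1
  u_i = v_i − Σ_{j<i} ((v_i · u_j) / (u_j · u_j)) · u_j.

Step by step this gives:
  u_1 = (-2, -1, 1)
  u_2 = (2/3, -7/6, 1/6)
  u_3 = (-5/11, -5/11, -15/11)

Orthogonality check:
  u_2 · u_1 = 0 (should be 0)
  u_3 · u_1 = 0 (should be 0)
  u_3 · u_2 = 0 (should be 0)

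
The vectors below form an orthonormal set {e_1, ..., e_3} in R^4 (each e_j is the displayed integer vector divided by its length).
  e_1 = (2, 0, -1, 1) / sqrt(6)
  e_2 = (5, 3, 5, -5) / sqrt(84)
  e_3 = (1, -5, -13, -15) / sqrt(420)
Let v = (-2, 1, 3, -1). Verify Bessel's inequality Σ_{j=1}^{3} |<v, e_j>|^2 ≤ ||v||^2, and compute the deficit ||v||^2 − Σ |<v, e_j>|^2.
Σ |<v, e_j>|^2 = 449/30; ||v||^2 = 15; deficit = 1/30

Write each e_j = u_j / sqrt(<u_j, u_j>) where u_j is the displayed integer vector. Then <v, e_j> = <v, u_j> / sqrt(<u_j, u_j>), so |<v, e_j>|^2 = <v, u_j>^2 / <u_j, u_j>.
Coefficients: <v, e_1> = -8/sqrt(6), <v, e_2> = 13/sqrt(84), <v, e_3> = -31/sqrt(420).
Square and sum: Σ |<v, e_j>|^2 = 449/30.
Compute ||v||^2 = v·v = 15.
Deficit = 15 − 449/30 = 1/30 ≥ 0, confirming Bessel's inequality. (The deficit equals ||v − Σ <v,e_j> e_j||^2, the squared distance from v to span{e_j}.)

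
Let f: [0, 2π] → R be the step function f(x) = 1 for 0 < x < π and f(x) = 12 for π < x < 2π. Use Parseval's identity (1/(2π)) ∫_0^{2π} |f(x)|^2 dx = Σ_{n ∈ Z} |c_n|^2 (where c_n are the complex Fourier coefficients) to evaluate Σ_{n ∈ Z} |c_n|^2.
Σ |c_n|^2 = 145/2

Parseval equates the L^2 energy of f (normalised by 1/(2π)) with the ℓ^2 sum of its Fourier coefficients: (1/(2π)) ∫_0^{2π} |f|^2 = Σ |c_n|^2.
Compute the left side: (1/(2π)) [∫_0^π 1^2 dx + ∫_π^{2π} 12^2 dx] = (1/(2π)) · (1π + 144π) = (1 + 144)/2 = 145/2.
So Σ_{n ∈ Z} |c_n|^2 = 145/2.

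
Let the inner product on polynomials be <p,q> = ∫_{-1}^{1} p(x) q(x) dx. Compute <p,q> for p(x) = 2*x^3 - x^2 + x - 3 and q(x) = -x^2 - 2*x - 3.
<p,q> = 292/15

Expand the product: p(x)·q(x) = -2*x^5 - 3*x^4 - 5*x^3 + 4*x^2 + 3*x + 9.
∫_{-1}^{1} of each monomial x^k gives [2/(k+1) if k even, 0 if k odd]. Integrating term-by-term (or equivalently evaluating the antiderivative F(x) = -x^6/3 - 3*x^5/5 - 5*x^4/4 + 4*x^3/3 + 3*x^2/2 + 9*x at the endpoints):
  F(1) − F(−1) = 193/20 − (-589/60) = 292/15.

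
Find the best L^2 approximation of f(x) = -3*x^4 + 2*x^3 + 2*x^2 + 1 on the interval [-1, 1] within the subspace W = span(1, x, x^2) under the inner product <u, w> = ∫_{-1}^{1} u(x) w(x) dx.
g(x) = -4*x^2/7 + 6*x/5 + 44/35

The best approximation g ∈ W is the orthogonal projection of f onto W. Writing g = a_0 + a_1 x + a_2 x^2, the coefficients solve the normal equations G · a = b where
  G_{ij} = <φ_i, φ_j> and b_i = <f, φ_i>, with φ_0 = 1, φ_1 = x, φ_2 = x^2.
G =
  [2, 0, 2/3]
  [0, 2/3, 0]
  [2/3, 0, 2/5],
b = (32/15, 4/5, 64/105).
Solving gives a_0 = 44/35, a_1 = 6/5, a_2 = -4/7, so
  g(x) = -4*x^2/7 + 6*x/5 + 44/35.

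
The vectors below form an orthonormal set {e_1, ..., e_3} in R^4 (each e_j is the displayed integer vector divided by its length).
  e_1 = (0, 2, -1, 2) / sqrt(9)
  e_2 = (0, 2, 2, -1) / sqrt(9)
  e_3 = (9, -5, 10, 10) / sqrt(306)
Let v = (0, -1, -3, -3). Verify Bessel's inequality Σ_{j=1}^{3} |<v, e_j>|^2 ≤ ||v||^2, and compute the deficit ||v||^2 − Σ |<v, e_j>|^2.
Σ |<v, e_j>|^2 = 525/34; ||v||^2 = 19; deficit = 121/34

Write each e_j = u_j / sqrt(<u_j, u_j>) where u_j is the displayed integer vector. Then <v, e_j> = <v, u_j> / sqrt(<u_j, u_j>), so |<v, e_j>|^2 = <v, u_j>^2 / <u_j, u_j>.
Coefficients: <v, e_1> = -5/sqrt(9), <v, e_2> = -5/sqrt(9), <v, e_3> = -55/sqrt(306).
Square and sum: Σ |<v, e_j>|^2 = 525/34.
Compute ||v||^2 = v·v = 19.
Deficit = 19 − 525/34 = 121/34 ≥ 0, confirming Bessel's inequality. (The deficit equals ||v − Σ <v,e_j> e_j||^2, the squared distance from v to span{e_j}.)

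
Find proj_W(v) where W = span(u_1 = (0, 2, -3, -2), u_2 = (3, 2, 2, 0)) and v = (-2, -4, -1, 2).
proj_W(v) = (-58/19, -10/3, -5/57, 74/57)

Set up U = [u_1 | ... | u_2] ∈ R^(4×2). The projector onto W = col(U) is P = U (U^T U)^(-1) U^T.
Compute U^T U =
  [17, -2]
  [-2, 17],
and U^T v = (-9, -16).
Solve U^T U · c = U^T v for the coefficients: c = (-37/57, -58/57). The projection is proj_W(v) = U c.
Check: (v - proj_W(v)) · u_1 = 0  (should be 0).
Check: (v - proj_W(v)) · u_2 = 0  (should be 0).
Result: proj_W(v) = (-58/19, -10/3, -5/57, 74/57).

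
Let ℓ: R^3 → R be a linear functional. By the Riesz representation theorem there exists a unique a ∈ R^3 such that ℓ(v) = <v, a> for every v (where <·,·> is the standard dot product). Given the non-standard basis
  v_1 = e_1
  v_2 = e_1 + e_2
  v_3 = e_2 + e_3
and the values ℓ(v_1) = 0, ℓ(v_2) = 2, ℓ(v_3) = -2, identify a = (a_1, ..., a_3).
a = (0, 2, -4)

Write a = (a_1, ..., a_3) in the standard basis. For each basis vector v_i, ℓ(v_i) = <v_i, a> is a linear equation in the a_j's. Collect the n equations into a matrix system V a = ℓ, where row i of V is v_i (expressed in the standard basis). Since V is invertible (lower-triangular with 1s on the diagonal, up to permutation), solve by back-substitution:
  V =
[[1, 0, 0],
 [1, 1, 0],
 [0, 1, 1]]
  V a = (0, 2, -2)
Solving gives a = (0, 2, -4).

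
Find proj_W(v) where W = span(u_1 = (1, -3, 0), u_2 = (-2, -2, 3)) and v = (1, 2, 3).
proj_W(v) = (-197/154, 191/154, 75/77)

Set up U = [u_1 | ... | u_2] ∈ R^(3×2). The projector onto W = col(U) is P = U (U^T U)^(-1) U^T.
Compute U^T U =
  [10, 4]
  [4, 17],
and U^T v = (-5, 3).
Solve U^T U · c = U^T v for the coefficients: c = (-97/154, 25/77). The projection is proj_W(v) = U c.
Check: (v - proj_W(v)) · u_1 = 0  (should be 0).
Check: (v - proj_W(v)) · u_2 = 0  (should be 0).
Result: proj_W(v) = (-197/154, 191/154, 75/77).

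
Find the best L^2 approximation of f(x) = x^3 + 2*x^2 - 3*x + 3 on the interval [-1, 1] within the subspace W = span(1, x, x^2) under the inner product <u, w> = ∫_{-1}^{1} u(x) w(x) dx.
g(x) = 2*x^2 - 12*x/5 + 3

The best approximation g ∈ W is the orthogonal projection of f onto W. Writing g = a_0 + a_1 x + a_2 x^2, the coefficients solve the normal equations G · a = b where
  G_{ij} = <φ_i, φ_j> and b_i = <f, φ_i>, with φ_0 = 1, φ_1 = x, φ_2 = x^2.
G =
  [2, 0, 2/3]
  [0, 2/3, 0]
  [2/3, 0, 2/5],
b = (22/3, -8/5, 14/5).
Solving gives a_0 = 3, a_1 = -12/5, a_2 = 2, so
  g(x) = 2*x^2 - 12*x/5 + 3.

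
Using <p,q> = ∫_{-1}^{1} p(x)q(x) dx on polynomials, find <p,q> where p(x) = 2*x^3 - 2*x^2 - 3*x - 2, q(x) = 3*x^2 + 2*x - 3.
<p,q> = 36/5

Expand the product: p(x)·q(x) = 6*x^5 - 2*x^4 - 19*x^3 - 6*x^2 + 5*x + 6.
∫_{-1}^{1} of each monomial x^k gives [2/(k+1) if k even, 0 if k odd]. Integrating term-by-term (or equivalently evaluating the antiderivative F(x) = x^6 - 2*x^5/5 - 19*x^4/4 - 2*x^3 + 5*x^2/2 + 6*x at the endpoints):
  F(1) − F(−1) = 47/20 − (-97/20) = 36/5.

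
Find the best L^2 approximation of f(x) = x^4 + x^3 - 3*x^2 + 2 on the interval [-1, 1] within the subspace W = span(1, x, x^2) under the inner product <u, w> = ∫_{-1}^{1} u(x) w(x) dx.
g(x) = -15*x^2/7 + 3*x/5 + 67/35

The best approximation g ∈ W is the orthogonal projection of f onto W. Writing g = a_0 + a_1 x + a_2 x^2, the coefficients solve the normal equations G · a = b where
  G_{ij} = <φ_i, φ_j> and b_i = <f, φ_i>, with φ_0 = 1, φ_1 = x, φ_2 = x^2.
G =
  [2, 0, 2/3]
  [0, 2/3, 0]
  [2/3, 0, 2/5],
b = (12/5, 2/5, 44/105).
Solving gives a_0 = 67/35, a_1 = 3/5, a_2 = -15/7, so
  g(x) = -15*x^2/7 + 3*x/5 + 67/35.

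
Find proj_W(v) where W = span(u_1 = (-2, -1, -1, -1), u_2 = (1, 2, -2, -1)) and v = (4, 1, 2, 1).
proj_W(v) = (233/69, 109/69, 43/23, 124/69)

Set up U = [u_1 | ... | u_2] ∈ R^(4×2). The projector onto W = col(U) is P = U (U^T U)^(-1) U^T.
Compute U^T U =
  [7, -1]
  [-1, 10],
and U^T v = (-12, 1).
Solve U^T U · c = U^T v for the coefficients: c = (-119/69, -5/69). The projection is proj_W(v) = U c.
Check: (v - proj_W(v)) · u_1 = 0  (should be 0).
Check: (v - proj_W(v)) · u_2 = 0  (should be 0).
Result: proj_W(v) = (233/69, 109/69, 43/23, 124/69).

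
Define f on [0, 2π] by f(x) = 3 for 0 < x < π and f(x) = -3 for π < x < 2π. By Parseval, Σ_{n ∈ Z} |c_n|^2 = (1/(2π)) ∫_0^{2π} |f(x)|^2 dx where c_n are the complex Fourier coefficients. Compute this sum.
Σ |c_n|^2 = 9

Parseval equates the L^2 energy of f (normalised by 1/(2π)) with the ℓ^2 sum of its Fourier coefficients: (1/(2π)) ∫_0^{2π} |f|^2 = Σ |c_n|^2.
Compute the left side: (1/(2π)) [∫_0^π 3^2 dx + ∫_π^{2π} (-3)^2 dx] = (1/(2π)) · (9π + 9π) = (9 + 9)/2 = 9.
So Σ_{n ∈ Z} |c_n|^2 = 9.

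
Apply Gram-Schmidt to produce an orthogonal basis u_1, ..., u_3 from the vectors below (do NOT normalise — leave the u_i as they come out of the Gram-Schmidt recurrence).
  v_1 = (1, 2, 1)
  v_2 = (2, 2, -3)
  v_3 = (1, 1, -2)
Orthogonal basis:
  u_1 = (1, 2, 1)
  u_2 = (3/2, 1, -7/2)
  u_3 = (-8/93, 5/93, -2/93)

Apply the Gram-Schmidt recurrence
  u_1 = v_1
  u_i = v_i − Σ_{j<i} ((v_i · u_j) / (u_j · u_j)) · u_j.

Step by step this gives:
  u_1 = (1, 2, 1)
  u_2 = (3/2, 1, -7/2)
  u_3 = (-8/93, 5/93, -2/93)

Orthogonality check:
  u_2 · u_1 = 0 (should be 0)
  u_3 · u_1 = 0 (should be 0)
  u_3 · u_2 = 0 (should be 0)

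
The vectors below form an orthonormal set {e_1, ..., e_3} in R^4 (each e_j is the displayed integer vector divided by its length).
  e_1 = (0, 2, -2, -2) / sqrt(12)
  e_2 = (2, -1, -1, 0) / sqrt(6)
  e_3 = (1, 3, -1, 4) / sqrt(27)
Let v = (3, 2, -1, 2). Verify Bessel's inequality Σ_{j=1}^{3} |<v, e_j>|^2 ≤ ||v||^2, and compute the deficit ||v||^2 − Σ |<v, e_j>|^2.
Σ |<v, e_j>|^2 = 33/2; ||v||^2 = 18; deficit = 3/2

Write each e_j = u_j / sqrt(<u_j, u_j>) where u_j is the displayed integer vector. Then <v, e_j> = <v, u_j> / sqrt(<u_j, u_j>), so |<v, e_j>|^2 = <v, u_j>^2 / <u_j, u_j>.
Coefficients: <v, e_1> = 2/sqrt(12), <v, e_2> = 5/sqrt(6), <v, e_3> = 18/sqrt(27).
Square and sum: Σ |<v, e_j>|^2 = 33/2.
Compute ||v||^2 = v·v = 18.
Deficit = 18 − 33/2 = 3/2 ≥ 0, confirming Bessel's inequality. (The deficit equals ||v − Σ <v,e_j> e_j||^2, the squared distance from v to span{e_j}.)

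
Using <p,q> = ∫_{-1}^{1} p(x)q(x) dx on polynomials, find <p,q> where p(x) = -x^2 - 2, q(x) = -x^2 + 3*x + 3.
<p,q> = -184/15

Expand the product: p(x)·q(x) = x^4 - 3*x^3 - x^2 - 6*x - 6.
∫_{-1}^{1} of each monomial x^k gives [2/(k+1) if k even, 0 if k odd]. Integrating term-by-term (or equivalently evaluating the antiderivative F(x) = x^5/5 - 3*x^4/4 - x^3/3 - 3*x^2 - 6*x at the endpoints):
  F(1) − F(−1) = -593/60 − (143/60) = -184/15.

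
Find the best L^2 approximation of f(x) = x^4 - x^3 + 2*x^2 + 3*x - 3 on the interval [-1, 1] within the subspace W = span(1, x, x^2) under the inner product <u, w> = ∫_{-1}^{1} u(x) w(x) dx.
g(x) = 20*x^2/7 + 12*x/5 - 108/35

The best approximation g ∈ W is the orthogonal projection of f onto W. Writing g = a_0 + a_1 x + a_2 x^2, the coefficients solve the normal equations G · a = b where
  G_{ij} = <φ_i, φ_j> and b_i = <f, φ_i>, with φ_0 = 1, φ_1 = x, φ_2 = x^2.
G =
  [2, 0, 2/3]
  [0, 2/3, 0]
  [2/3, 0, 2/5],
b = (-64/15, 8/5, -32/35).
Solving gives a_0 = -108/35, a_1 = 12/5, a_2 = 20/7, so
  g(x) = 20*x^2/7 + 12*x/5 - 108/35.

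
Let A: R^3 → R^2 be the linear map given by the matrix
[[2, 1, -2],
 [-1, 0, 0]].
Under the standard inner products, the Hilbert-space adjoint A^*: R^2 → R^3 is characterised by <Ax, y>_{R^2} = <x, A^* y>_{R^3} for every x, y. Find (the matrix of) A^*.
A^* = A^T =
[[2, -1],
 [1, 0],
 [-2, 0]]

For real matrices with standard dot products, the defining identity <Ax, y> = <x, A^* y> gives (Ax)^T y = x^T (A^*) y, i.e. x^T A^T y = x^T (A^*) y. Since this holds for all x, y, we must have A^* = A^T. Therefore
A^* =
[[2, -1],
 [1, 0],
 [-2, 0]].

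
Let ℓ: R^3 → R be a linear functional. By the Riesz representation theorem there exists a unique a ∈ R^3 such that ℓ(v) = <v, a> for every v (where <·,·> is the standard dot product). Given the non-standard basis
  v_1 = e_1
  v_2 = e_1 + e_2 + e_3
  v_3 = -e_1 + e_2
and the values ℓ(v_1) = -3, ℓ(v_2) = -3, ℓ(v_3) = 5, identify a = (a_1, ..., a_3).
a = (-3, 2, -2)

Write a = (a_1, ..., a_3) in the standard basis. For each basis vector v_i, ℓ(v_i) = <v_i, a> is a linear equation in the a_j's. Collect the n equations into a matrix system V a = ℓ, where row i of V is v_i (expressed in the standard basis). Since V is invertible (lower-triangular with 1s on the diagonal, up to permutation), solve by back-substitution:
  V =
[[1, 0, 0],
 [1, 1, 1],
 [-1, 1, 0]]
  V a = (-3, -3, 5)
Solving gives a = (-3, 2, -2).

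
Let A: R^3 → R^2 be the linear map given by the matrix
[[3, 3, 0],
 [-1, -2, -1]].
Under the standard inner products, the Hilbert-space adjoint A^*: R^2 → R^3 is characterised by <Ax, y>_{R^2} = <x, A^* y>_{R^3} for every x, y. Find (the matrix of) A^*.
A^* = A^T =
[[3, -1],
 [3, -2],
 [0, -1]]

For real matrices with standard dot products, the defining identity <Ax, y> = <x, A^* y> gives (Ax)^T y = x^T (A^*) y, i.e. x^T A^T y = x^T (A^*) y. Since this holds for all x, y, we must have A^* = A^T. Therefore
A^* =
[[3, -1],
 [3, -2],
 [0, -1]].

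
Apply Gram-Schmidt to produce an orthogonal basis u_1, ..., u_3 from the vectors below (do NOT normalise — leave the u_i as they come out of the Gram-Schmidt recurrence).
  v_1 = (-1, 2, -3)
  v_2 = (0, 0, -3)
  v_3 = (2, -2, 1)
Orthogonal basis:
  u_1 = (-1, 2, -3)
  u_2 = (9/14, -9/7, -15/14)
  u_3 = (4/5, 2/5, 0)

Apply the Gram-Schmidt recurrence
  u_1 = v_1
  u_i = v_i − Σ_{j<i} ((v_i · u_j) / (u_j · u_j)) · u_j.

Step by step this gives:
  u_1 = (-1, 2, -3)
  u_2 = (9/14, -9/7, -15/14)
  u_3 = (4/5, 2/5, 0)

Orthogonality check:
  u_2 · u_1 = 0 (should be 0)
  u_3 · u_1 = 0 (should be 0)
  u_3 · u_2 = 0 (should be 0)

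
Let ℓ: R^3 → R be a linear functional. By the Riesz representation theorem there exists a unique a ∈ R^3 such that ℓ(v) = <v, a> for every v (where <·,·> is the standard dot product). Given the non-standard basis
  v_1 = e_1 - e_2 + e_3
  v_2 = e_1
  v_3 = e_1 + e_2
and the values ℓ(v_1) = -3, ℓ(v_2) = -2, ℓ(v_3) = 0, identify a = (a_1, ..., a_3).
a = (-2, 2, 1)

Write a = (a_1, ..., a_3) in the standard basis. For each basis vector v_i, ℓ(v_i) = <v_i, a> is a linear equation in the a_j's. Collect the n equations into a matrix system V a = ℓ, where row i of V is v_i (expressed in the standard basis). Since V is invertible (lower-triangular with 1s on the diagonal, up to permutation), solve by back-substitution:
  V =
[[1, -1, 1],
 [1, 0, 0],
 [1, 1, 0]]
  V a = (-3, -2, 0)
Solving gives a = (-2, 2, 1).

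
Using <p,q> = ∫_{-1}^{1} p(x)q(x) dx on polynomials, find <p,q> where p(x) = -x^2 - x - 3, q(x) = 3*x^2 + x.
<p,q> = -118/15

Expand the product: p(x)·q(x) = -3*x^4 - 4*x^3 - 10*x^2 - 3*x.
∫_{-1}^{1} of each monomial x^k gives [2/(k+1) if k even, 0 if k odd]. Integrating term-by-term (or equivalently evaluating the antiderivative F(x) = -3*x^5/5 - x^4 - 10*x^3/3 - 3*x^2/2 at the endpoints):
  F(1) − F(−1) = -193/30 − (43/30) = -118/15.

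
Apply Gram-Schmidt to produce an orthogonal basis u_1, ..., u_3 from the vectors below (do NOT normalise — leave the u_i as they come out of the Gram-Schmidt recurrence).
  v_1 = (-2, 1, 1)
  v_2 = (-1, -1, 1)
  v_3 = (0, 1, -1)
Orthogonal basis:
  u_1 = (-2, 1, 1)
  u_2 = (-1/3, -4/3, 2/3)
  u_3 = (-2/7, -1/7, -3/7)

Apply the Gram-Schmidt recurrence
  u_1 = v_1
  u_i = v_i − Σ_{j<i} ((v_i · u_j) / (u_j · u_j)) · u_j.

Step by step this gives:
  u_1 = (-2, 1, 1)
  u_2 = (-1/3, -4/3, 2/3)
  u_3 = (-2/7, -1/7, -3/7)

Orthogonality check:
  u_2 · u_1 = 0 (should be 0)
  u_3 · u_1 = 0 (should be 0)
  u_3 · u_2 = 0 (should be 0)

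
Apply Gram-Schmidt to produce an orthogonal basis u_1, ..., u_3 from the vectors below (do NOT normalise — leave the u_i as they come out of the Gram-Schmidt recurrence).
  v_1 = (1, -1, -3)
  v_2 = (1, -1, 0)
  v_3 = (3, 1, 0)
Orthogonal basis:
  u_1 = (1, -1, -3)
  u_2 = (9/11, -9/11, 6/11)
  u_3 = (2, 2, 0)

Apply the Gram-Schmidt recurrence
  u_1 = v_1
  u_i = v_i − Σ_{j<i} ((v_i · u_j) / (u_j · u_j)) · u_j.

Step by step this gives:
  u_1 = (1, -1, -3)
  u_2 = (9/11, -9/11, 6/11)
  u_3 = (2, 2, 0)

Orthogonality check:
  u_2 · u_1 = 0 (should be 0)
  u_3 · u_1 = 0 (should be 0)
  u_3 · u_2 = 0 (should be 0)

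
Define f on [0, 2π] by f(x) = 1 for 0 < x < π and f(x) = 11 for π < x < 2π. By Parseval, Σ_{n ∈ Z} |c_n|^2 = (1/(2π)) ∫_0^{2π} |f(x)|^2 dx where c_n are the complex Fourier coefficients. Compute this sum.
Σ |c_n|^2 = 61

Parseval equates the L^2 energy of f (normalised by 1/(2π)) with the ℓ^2 sum of its Fourier coefficients: (1/(2π)) ∫_0^{2π} |f|^2 = Σ |c_n|^2.
Compute the left side: (1/(2π)) [∫_0^π 1^2 dx + ∫_π^{2π} 11^2 dx] = (1/(2π)) · (1π + 121π) = (1 + 121)/2 = 61.
So Σ_{n ∈ Z} |c_n|^2 = 61.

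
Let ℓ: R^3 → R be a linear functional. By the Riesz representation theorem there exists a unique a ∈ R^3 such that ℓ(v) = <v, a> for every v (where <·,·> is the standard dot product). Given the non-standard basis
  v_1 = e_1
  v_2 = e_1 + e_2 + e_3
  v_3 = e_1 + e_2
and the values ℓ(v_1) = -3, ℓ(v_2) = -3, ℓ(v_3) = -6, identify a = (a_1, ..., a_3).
a = (-3, -3, 3)

Write a = (a_1, ..., a_3) in the standard basis. For each basis vector v_i, ℓ(v_i) = <v_i, a> is a linear equation in the a_j's. Collect the n equations into a matrix system V a = ℓ, where row i of V is v_i (expressed in the standard basis). Since V is invertible (lower-triangular with 1s on the diagonal, up to permutation), solve by back-substitution:
  V =
[[1, 0, 0],
 [1, 1, 1],
 [1, 1, 0]]
  V a = (-3, -3, -6)
Solving gives a = (-3, -3, 3).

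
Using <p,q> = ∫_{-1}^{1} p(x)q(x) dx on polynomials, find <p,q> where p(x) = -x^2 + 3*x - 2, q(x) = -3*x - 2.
<p,q> = 10/3

Expand the product: p(x)·q(x) = 3*x^3 - 7*x^2 + 4.
∫_{-1}^{1} of each monomial x^k gives [2/(k+1) if k even, 0 if k odd]. Integrating term-by-term (or equivalently evaluating the antiderivative F(x) = 3*x^4/4 - 7*x^3/3 + 4*x at the endpoints):
  F(1) − F(−1) = 29/12 − (-11/12) = 10/3.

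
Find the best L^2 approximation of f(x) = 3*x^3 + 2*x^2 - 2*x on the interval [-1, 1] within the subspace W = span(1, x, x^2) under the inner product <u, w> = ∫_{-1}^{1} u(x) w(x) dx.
g(x) = 2*x^2 - x/5

The best approximation g ∈ W is the orthogonal projection of f onto W. Writing g = a_0 + a_1 x + a_2 x^2, the coefficients solve the normal equations G · a = b where
  G_{ij} = <φ_i, φ_j> and b_i = <f, φ_i>, with φ_0 = 1, φ_1 = x, φ_2 = x^2.
G =
  [2, 0, 2/3]
  [0, 2/3, 0]
  [2/3, 0, 2/5],
b = (4/3, -2/15, 4/5).
Solving gives a_0 = 0, a_1 = -1/5, a_2 = 2, so
  g(x) = 2*x^2 - x/5.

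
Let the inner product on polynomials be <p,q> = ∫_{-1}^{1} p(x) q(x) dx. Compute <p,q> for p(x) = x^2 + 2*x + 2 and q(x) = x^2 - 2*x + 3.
<p,q> = 196/15

Expand the product: p(x)·q(x) = x^4 + x^2 + 2*x + 6.
∫_{-1}^{1} of each monomial x^k gives [2/(k+1) if k even, 0 if k odd]. Integrating term-by-term (or equivalently evaluating the antiderivative F(x) = x^5/5 + x^3/3 + x^2 + 6*x at the endpoints):
  F(1) − F(−1) = 113/15 − (-83/15) = 196/15.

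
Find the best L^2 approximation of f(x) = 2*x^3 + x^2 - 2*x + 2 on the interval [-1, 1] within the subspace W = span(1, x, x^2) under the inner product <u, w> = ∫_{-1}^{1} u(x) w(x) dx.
g(x) = x^2 - 4*x/5 + 2

The best approximation g ∈ W is the orthogonal projection of f onto W. Writing g = a_0 + a_1 x + a_2 x^2, the coefficients solve the normal equations G · a = b where
  G_{ij} = <φ_i, φ_j> and b_i = <f, φ_i>, with φ_0 = 1, φ_1 = x, φ_2 = x^2.
G =
  [2, 0, 2/3]
  [0, 2/3, 0]
  [2/3, 0, 2/5],
b = (14/3, -8/15, 26/15).
Solving gives a_0 = 2, a_1 = -4/5, a_2 = 1, so
  g(x) = x^2 - 4*x/5 + 2.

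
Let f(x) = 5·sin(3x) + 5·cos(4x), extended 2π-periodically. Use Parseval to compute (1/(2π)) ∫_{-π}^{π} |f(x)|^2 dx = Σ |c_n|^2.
Σ |c_n|^2 = 25

Expand |f|^2 and use orthogonality of {sin(nx), cos(mx)} on [-π, π]:
  ∫_{-π}^{π} sin(nx)^2 dx = π, ∫ cos(mx)^2 dx = π, and cross terms integrate to 0.
So ∫_{-π}^{π} f(x)^2 dx = 5^2 · π + 5^2 · π = (25 + 25)π.
Divide by 2π: (25 + 25)/2 = 25.
By Parseval, this equals Σ |c_n|^2.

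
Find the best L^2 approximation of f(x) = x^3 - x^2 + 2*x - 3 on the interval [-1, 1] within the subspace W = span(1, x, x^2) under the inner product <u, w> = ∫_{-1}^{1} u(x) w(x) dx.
g(x) = -x^2 + 13*x/5 - 3

The best approximation g ∈ W is the orthogonal projection of f onto W. Writing g = a_0 + a_1 x + a_2 x^2, the coefficients solve the normal equations G · a = b where
  G_{ij} = <φ_i, φ_j> and b_i = <f, φ_i>, with φ_0 = 1, φ_1 = x, φ_2 = x^2.
G =
  [2, 0, 2/3]
  [0, 2/3, 0]
  [2/3, 0, 2/5],
b = (-20/3, 26/15, -12/5).
Solving gives a_0 = -3, a_1 = 13/5, a_2 = -1, so
  g(x) = -x^2 + 13*x/5 - 3.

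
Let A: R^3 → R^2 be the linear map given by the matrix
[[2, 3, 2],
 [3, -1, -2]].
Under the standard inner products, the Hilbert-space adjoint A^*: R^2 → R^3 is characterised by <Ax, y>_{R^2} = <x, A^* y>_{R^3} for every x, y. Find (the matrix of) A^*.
A^* = A^T =
[[2, 3],
 [3, -1],
 [2, -2]]

For real matrices with standard dot products, the defining identity <Ax, y> = <x, A^* y> gives (Ax)^T y = x^T (A^*) y, i.e. x^T A^T y = x^T (A^*) y. Since this holds for all x, y, we must have A^* = A^T. Therefore
A^* =
[[2, 3],
 [3, -1],
 [2, -2]].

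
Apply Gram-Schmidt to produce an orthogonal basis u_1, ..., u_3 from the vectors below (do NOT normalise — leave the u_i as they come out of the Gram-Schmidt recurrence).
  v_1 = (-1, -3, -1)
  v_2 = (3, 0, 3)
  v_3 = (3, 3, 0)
Orthogonal basis:
  u_1 = (-1, -3, -1)
  u_2 = (27/11, -18/11, 27/11)
  u_3 = (3/2, 0, -3/2)

Apply the Gram-Schmidt recurrence
  u_1 = v_1
  u_i = v_i − Σ_{j<i} ((v_i · u_j) / (u_j · u_j)) · u_j.

Step by step this gives:
  u_1 = (-1, -3, -1)
  u_2 = (27/11, -18/11, 27/11)
  u_3 = (3/2, 0, -3/2)

Orthogonality check:
  u_2 · u_1 = 0 (should be 0)
  u_3 · u_1 = 0 (should be 0)
  u_3 · u_2 = 0 (should be 0)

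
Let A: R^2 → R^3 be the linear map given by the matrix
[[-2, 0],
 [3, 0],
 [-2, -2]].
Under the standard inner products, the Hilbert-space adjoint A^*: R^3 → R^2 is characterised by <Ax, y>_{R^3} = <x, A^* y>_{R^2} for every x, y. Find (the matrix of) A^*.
A^* = A^T =
[[-2, 3, -2],
 [0, 0, -2]]

For real matrices with standard dot products, the defining identity <Ax, y> = <x, A^* y> gives (Ax)^T y = x^T (A^*) y, i.e. x^T A^T y = x^T (A^*) y. Since this holds for all x, y, we must have A^* = A^T. Therefore
A^* =
[[-2, 3, -2],
 [0, 0, -2]].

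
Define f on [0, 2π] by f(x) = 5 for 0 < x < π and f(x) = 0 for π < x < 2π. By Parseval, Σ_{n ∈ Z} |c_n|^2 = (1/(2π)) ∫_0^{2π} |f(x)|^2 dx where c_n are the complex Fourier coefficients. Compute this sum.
Σ |c_n|^2 = 25/2

Parseval equates the L^2 energy of f (normalised by 1/(2π)) with the ℓ^2 sum of its Fourier coefficients: (1/(2π)) ∫_0^{2π} |f|^2 = Σ |c_n|^2.
Compute the left side: (1/(2π)) [∫_0^π 5^2 dx + ∫_π^{2π} 0^2 dx] = (1/(2π)) · (25π + 0π) = (25 + 0)/2 = 25/2.
So Σ_{n ∈ Z} |c_n|^2 = 25/2.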